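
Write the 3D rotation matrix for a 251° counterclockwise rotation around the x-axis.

Rotation matrix for counterclockwise 251° around x-axis:
cos(251°) = -0.3256, sin(251°) = -0.9455
Result: [[1, 0, 0], [0, -0.3256, 0.9455], [0, -0.9455, -0.3256]]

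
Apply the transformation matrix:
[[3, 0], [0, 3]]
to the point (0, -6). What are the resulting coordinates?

Matrix multiplication:
[[3, 0], [0, 3]] × [0, -6]ᵀ
= [(3)(0) + (0)(-6), (0)(0) + (3)(-6)]ᵀ
= [0, -18]ᵀ
Result: (0, -18)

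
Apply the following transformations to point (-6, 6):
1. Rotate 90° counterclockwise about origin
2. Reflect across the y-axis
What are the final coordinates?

Step 1: Rotate 90° → (-6, -6)
Step 2: Reflect across y-axis → (6, -6)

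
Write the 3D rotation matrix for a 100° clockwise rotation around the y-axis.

Rotation matrix for clockwise 100° around y-axis:
A clockwise rotation by 100° is a counterclockwise rotation by -100°.
cos(-100°) = -0.1736, sin(-100°) = -0.9848
Result: [[-0.1736, 0, -0.9848], [0, 1, 0], [0.9848, 0, -0.1736]]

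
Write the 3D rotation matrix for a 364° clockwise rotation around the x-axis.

Rotation matrix for clockwise 364° around x-axis:
A clockwise rotation by 364° is a counterclockwise rotation by -364°.
cos(-364°) = 0.9976, sin(-364°) = -0.0698
Result: [[1, 0, 0], [0, 0.9976, 0.0698], [0, -0.0698, 0.9976]]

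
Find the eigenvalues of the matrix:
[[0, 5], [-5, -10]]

Characteristic equation: det(A - λI) = 0
λ² - (trace)λ + (det) = 0
trace = 0 + -10 = -10, det = (0)(-10) - (5)(-5) = 25
λ² - (-10)λ + (25) = 0
λ = (-10 ± √((-10)² - 4·(25))) / 2 = (-10 ± √0) / 2
Solving: λ = -5, -5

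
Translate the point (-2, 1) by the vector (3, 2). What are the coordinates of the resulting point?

Translation by (3, 2) (homogeneous matrix [[1, 0, 3], [0, 1, 2], [0, 0, 1]]):
x' = -2 + 3 = 1
y' = 1 + 2 = 3
Result: (1, 3)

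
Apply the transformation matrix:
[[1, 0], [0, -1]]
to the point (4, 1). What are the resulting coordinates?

Matrix multiplication:
[[1, 0], [0, -1]] × [4, 1]ᵀ
= [(1)(4) + (0)(1), (0)(4) + (-1)(1)]ᵀ
= [4, -1]ᵀ
Result: (4, -1)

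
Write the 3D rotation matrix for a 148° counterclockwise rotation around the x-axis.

Rotation matrix for counterclockwise 148° around x-axis:
cos(148°) = -0.8480, sin(148°) = 0.5299
Result: [[1, 0, 0], [0, -0.8480, -0.5299], [0, 0.5299, -0.8480]]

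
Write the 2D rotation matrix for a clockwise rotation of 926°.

Rotation matrix formula: [[cos θ, -sin θ], [sin θ, cos θ]]
A clockwise rotation by 926° is equivalent to a counterclockwise rotation by -926°.
For θ = -926°:
cos(-926°) = -0.8988
sin(-926°) = 0.4384
Result: [[-0.8988, -0.4384], [0.4384, -0.8988]]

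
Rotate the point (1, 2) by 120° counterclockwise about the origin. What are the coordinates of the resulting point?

Rotation matrix for 120°: [[cos 120°, -sin 120°], [sin 120°, cos 120°]] ≈ [[-0.500000, -0.866025], [0.866025, -0.500000]]
[[-0.500000, -0.866025], [0.866025, -0.500000]] × [1, 2]ᵀ ≈ [-2.2321, -0.1340]ᵀ
Result: (-2.2321, -0.1340)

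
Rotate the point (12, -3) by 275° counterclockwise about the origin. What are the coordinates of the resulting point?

Rotation matrix for 275°: [[cos 275°, -sin 275°], [sin 275°, cos 275°]] ≈ [[0.087156, 0.996195], [-0.996195, 0.087156]]
[[0.087156, 0.996195], [-0.996195, 0.087156]] × [12, -3]ᵀ ≈ [-1.9427, -12.2158]ᵀ
Result: (-1.9427, -12.2158)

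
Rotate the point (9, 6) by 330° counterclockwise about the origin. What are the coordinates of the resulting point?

Rotation matrix for 330°: [[cos 330°, -sin 330°], [sin 330°, cos 330°]] ≈ [[0.866025, 0.500000], [-0.500000, 0.866025]]
[[0.866025, 0.500000], [-0.500000, 0.866025]] × [9, 6]ᵀ ≈ [10.7942, 0.6962]ᵀ
Result: (10.7942, 0.6962)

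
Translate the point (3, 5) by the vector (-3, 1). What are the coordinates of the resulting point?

Translation by (-3, 1) (homogeneous matrix [[1, 0, -3], [0, 1, 1], [0, 0, 1]]):
x' = 3 + -3 = 0
y' = 5 + 1 = 6
Result: (0, 6)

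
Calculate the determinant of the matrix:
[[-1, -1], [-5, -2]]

For a 2×2 matrix [[a, b], [c, d]], det = ad - bc
det = (-1)(-2) - (-1)(-5) = 2 - 5 = -3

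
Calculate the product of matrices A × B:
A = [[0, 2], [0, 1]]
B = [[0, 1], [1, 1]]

Matrix multiplication:
C[0][0] = 0×0 + 2×1 = 2
C[0][1] = 0×1 + 2×1 = 2
C[1][0] = 0×0 + 1×1 = 1
C[1][1] = 0×1 + 1×1 = 1
Result: [[2, 2], [1, 1]]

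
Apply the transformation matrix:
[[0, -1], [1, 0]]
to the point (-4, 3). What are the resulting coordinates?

Matrix multiplication:
[[0, -1], [1, 0]] × [-4, 3]ᵀ
= [(0)(-4) + (-1)(3), (1)(-4) + (0)(3)]ᵀ
= [-3, -4]ᵀ
Result: (-3, -4)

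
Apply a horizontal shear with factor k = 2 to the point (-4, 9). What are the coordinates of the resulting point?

Shear matrix for horizontal shear with factor k = 2:
[[1, 2], [0, 1]]
Result: (-4, 9) → (14, 9)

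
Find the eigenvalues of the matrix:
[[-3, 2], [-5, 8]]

Characteristic equation: det(A - λI) = 0
λ² - (trace)λ + (det) = 0
trace = -3 + 8 = 5, det = (-3)(8) - (2)(-5) = -14
λ² - (5)λ + (-14) = 0
λ = (5 ± √((5)² - 4·(-14))) / 2 = (5 ± √81) / 2
Solving: λ = -2, 7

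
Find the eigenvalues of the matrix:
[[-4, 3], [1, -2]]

Characteristic equation: det(A - λI) = 0
λ² - (trace)λ + (det) = 0
trace = -4 + -2 = -6, det = (-4)(-2) - (3)(1) = 5
λ² - (-6)λ + (5) = 0
λ = (-6 ± √((-6)² - 4·(5))) / 2 = (-6 ± √16) / 2
Solving: λ = -5, -1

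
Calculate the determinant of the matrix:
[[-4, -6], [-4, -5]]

For a 2×2 matrix [[a, b], [c, d]], det = ad - bc
det = (-4)(-5) - (-6)(-4) = 20 - 24 = -4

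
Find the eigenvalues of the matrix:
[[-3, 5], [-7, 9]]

Characteristic equation: det(A - λI) = 0
λ² - (trace)λ + (det) = 0
trace = -3 + 9 = 6, det = (-3)(9) - (5)(-7) = 8
λ² - (6)λ + (8) = 0
λ = (6 ± √((6)² - 4·(8))) / 2 = (6 ± √4) / 2
Solving: λ = 2, 4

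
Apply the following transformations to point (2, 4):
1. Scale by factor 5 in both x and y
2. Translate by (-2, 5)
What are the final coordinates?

Step 1: Scale (2, 4) by 5 → (10, 20)
Step 2: Translate by (-2, 5) → (8, 25)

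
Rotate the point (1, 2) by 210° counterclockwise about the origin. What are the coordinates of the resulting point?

Rotation matrix for 210°: [[cos 210°, -sin 210°], [sin 210°, cos 210°]] ≈ [[-0.866025, 0.500000], [-0.500000, -0.866025]]
[[-0.866025, 0.500000], [-0.500000, -0.866025]] × [1, 2]ᵀ ≈ [0.1340, -2.2321]ᵀ
Result: (0.1340, -2.2321)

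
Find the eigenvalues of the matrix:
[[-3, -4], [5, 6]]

Characteristic equation: det(A - λI) = 0
λ² - (trace)λ + (det) = 0
trace = -3 + 6 = 3, det = (-3)(6) - (-4)(5) = 2
λ² - (3)λ + (2) = 0
λ = (3 ± √((3)² - 4·(2))) / 2 = (3 ± √1) / 2
Solving: λ = 1, 2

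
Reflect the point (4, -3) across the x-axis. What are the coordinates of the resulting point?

Reflection across x-axis: (4, -3) → (4, 3)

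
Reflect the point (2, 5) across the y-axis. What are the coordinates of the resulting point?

Reflection across y-axis: (2, 5) → (-2, 5)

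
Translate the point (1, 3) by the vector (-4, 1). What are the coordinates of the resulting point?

Translation by (-4, 1) (homogeneous matrix [[1, 0, -4], [0, 1, 1], [0, 0, 1]]):
x' = 1 + -4 = -3
y' = 3 + 1 = 4
Result: (-3, 4)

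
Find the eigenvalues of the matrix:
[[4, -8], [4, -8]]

Characteristic equation: det(A - λI) = 0
λ² - (trace)λ + (det) = 0
trace = 4 + -8 = -4, det = (4)(-8) - (-8)(4) = 0
λ² - (-4)λ + (0) = 0
λ = (-4 ± √((-4)² - 4·(0))) / 2 = (-4 ± √16) / 2
Solving: λ = -4, 0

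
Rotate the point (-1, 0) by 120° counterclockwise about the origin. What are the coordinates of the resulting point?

Rotation matrix for 120°: [[cos 120°, -sin 120°], [sin 120°, cos 120°]] ≈ [[-0.500000, -0.866025], [0.866025, -0.500000]]
[[-0.500000, -0.866025], [0.866025, -0.500000]] × [-1, 0]ᵀ ≈ [0.5000, -0.8660]ᵀ
Result: (0.5000, -0.8660)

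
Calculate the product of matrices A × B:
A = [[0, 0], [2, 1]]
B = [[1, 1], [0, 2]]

Matrix multiplication:
C[0][0] = 0×1 + 0×0 = 0
C[0][1] = 0×1 + 0×2 = 0
C[1][0] = 2×1 + 1×0 = 2
C[1][1] = 2×1 + 1×2 = 4
Result: [[0, 0], [2, 4]]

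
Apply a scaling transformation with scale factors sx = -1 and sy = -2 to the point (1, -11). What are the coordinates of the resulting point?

Scaling matrix:
[[-1, 0], [0, -2]]
Result: (1 × -1, -11 × -2) = (-1, 22)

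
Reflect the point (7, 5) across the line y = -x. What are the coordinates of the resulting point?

Reflection across line y = -x: (7, 5) → (-5, -7)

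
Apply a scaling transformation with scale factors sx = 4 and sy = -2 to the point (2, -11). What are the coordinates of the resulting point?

Scaling matrix:
[[4, 0], [0, -2]]
Result: (2 × 4, -11 × -2) = (8, 22)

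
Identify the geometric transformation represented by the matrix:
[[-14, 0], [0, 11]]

This matrix represents: non-uniform scaling by sx = -14, sy = 11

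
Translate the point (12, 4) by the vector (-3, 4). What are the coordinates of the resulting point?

Translation by (-3, 4) (homogeneous matrix [[1, 0, -3], [0, 1, 4], [0, 0, 1]]):
x' = 12 + -3 = 9
y' = 4 + 4 = 8
Result: (9, 8)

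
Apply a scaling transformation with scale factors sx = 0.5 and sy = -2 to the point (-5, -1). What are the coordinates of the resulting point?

Scaling matrix:
[[0.50, 0], [0, -2]]
Result: (-5 × 0.5, -1 × -2) = (-2.5, 2)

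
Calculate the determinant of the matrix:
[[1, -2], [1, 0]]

For a 2×2 matrix [[a, b], [c, d]], det = ad - bc
det = (1)(0) - (-2)(1) = 0 - -2 = 2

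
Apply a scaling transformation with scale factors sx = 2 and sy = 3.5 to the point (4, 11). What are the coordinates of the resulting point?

Scaling matrix:
[[2, 0], [0, 3.50]]
Result: (4 × 2, 11 × 3.5) = (8, 38.5)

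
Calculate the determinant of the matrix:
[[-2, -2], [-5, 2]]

For a 2×2 matrix [[a, b], [c, d]], det = ad - bc
det = (-2)(2) - (-2)(-5) = -4 - 10 = -14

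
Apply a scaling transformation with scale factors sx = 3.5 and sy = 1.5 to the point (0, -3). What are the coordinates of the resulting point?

Scaling matrix:
[[3.50, 0], [0, 1.50]]
Result: (0 × 3.5, -3 × 1.5) = (0, -4.5)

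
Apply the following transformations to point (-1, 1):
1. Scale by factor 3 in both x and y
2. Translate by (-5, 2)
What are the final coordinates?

Step 1: Scale (-1, 1) by 3 → (-3, 3)
Step 2: Translate by (-5, 2) → (-8, 5)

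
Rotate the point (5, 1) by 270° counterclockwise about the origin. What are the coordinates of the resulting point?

Rotation matrix for 270°: [[cos 270°, -sin 270°], [sin 270°, cos 270°]] = [[0, 1], [-1, 0]]
[[0, 1], [-1, 0]] × [5, 1]ᵀ = [1, -5]ᵀ
Result: (1, -5)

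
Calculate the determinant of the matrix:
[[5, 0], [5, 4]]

For a 2×2 matrix [[a, b], [c, d]], det = ad - bc
det = (5)(4) - (0)(5) = 20 - 0 = 20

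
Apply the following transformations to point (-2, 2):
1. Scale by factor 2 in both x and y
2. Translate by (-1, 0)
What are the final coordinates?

Step 1: Scale (-2, 2) by 2 → (-4, 4)
Step 2: Translate by (-1, 0) → (-5, 4)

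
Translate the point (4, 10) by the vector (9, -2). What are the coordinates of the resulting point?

Translation by (9, -2) (homogeneous matrix [[1, 0, 9], [0, 1, -2], [0, 0, 1]]):
x' = 4 + 9 = 13
y' = 10 + -2 = 8
Result: (13, 8)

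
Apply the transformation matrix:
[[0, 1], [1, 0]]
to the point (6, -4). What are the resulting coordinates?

Matrix multiplication:
[[0, 1], [1, 0]] × [6, -4]ᵀ
= [(0)(6) + (1)(-4), (1)(6) + (0)(-4)]ᵀ
= [-4, 6]ᵀ
Result: (-4, 6)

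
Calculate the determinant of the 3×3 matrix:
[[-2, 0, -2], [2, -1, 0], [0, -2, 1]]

Expansion along first row:
det = -2·det([[-1,0],[-2,1]]) - 0·det([[2,0],[0,1]]) + -2·det([[2,-1],[0,-2]])
    = -2·(-1·1 - 0·-2) - 0·(2·1 - 0·0) + -2·(2·-2 - -1·0)
    = -2·-1 - 0·2 + -2·-4
    = 2 + 0 + 8 = 10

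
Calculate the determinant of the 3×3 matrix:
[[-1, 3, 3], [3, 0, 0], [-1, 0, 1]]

Expansion along first row:
det = -1·det([[0,0],[0,1]]) - 3·det([[3,0],[-1,1]]) + 3·det([[3,0],[-1,0]])
    = -1·(0·1 - 0·0) - 3·(3·1 - 0·-1) + 3·(3·0 - 0·-1)
    = -1·0 - 3·3 + 3·0
    = 0 + -9 + 0 = -9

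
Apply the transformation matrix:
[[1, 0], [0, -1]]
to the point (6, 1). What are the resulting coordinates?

Matrix multiplication:
[[1, 0], [0, -1]] × [6, 1]ᵀ
= [(1)(6) + (0)(1), (0)(6) + (-1)(1)]ᵀ
= [6, -1]ᵀ
Result: (6, -1)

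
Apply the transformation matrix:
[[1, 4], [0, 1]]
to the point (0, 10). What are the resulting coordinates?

Matrix multiplication:
[[1, 4], [0, 1]] × [0, 10]ᵀ
= [(1)(0) + (4)(10), (0)(0) + (1)(10)]ᵀ
= [40, 10]ᵀ
Result: (40, 10)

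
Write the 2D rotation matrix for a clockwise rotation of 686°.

Rotation matrix formula: [[cos θ, -sin θ], [sin θ, cos θ]]
A clockwise rotation by 686° is equivalent to a counterclockwise rotation by -686°.
For θ = -686°:
cos(-686°) = 0.8290
sin(-686°) = 0.5592
Result: [[0.8290, -0.5592], [0.5592, 0.8290]]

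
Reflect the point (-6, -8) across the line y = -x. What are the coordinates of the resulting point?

Reflection across line y = -x: (-6, -8) → (8, 6)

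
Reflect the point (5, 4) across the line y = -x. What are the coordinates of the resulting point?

Reflection across line y = -x: (5, 4) → (-4, -5)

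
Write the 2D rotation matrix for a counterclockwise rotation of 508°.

Rotation matrix formula: [[cos θ, -sin θ], [sin θ, cos θ]]
For θ = 508°:
cos(508°) = -0.8480
sin(508°) = 0.5299
Result: [[-0.8480, -0.5299], [0.5299, -0.8480]]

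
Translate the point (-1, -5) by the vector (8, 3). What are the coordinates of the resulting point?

Translation by (8, 3) (homogeneous matrix [[1, 0, 8], [0, 1, 3], [0, 0, 1]]):
x' = -1 + 8 = 7
y' = -5 + 3 = -2
Result: (7, -2)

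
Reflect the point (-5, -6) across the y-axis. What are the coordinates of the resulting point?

Reflection across y-axis: (-5, -6) → (5, -6)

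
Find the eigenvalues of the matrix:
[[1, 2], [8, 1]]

Characteristic equation: det(A - λI) = 0
λ² - (trace)λ + (det) = 0
trace = 1 + 1 = 2, det = (1)(1) - (2)(8) = -15
λ² - (2)λ + (-15) = 0
λ = (2 ± √((2)² - 4·(-15))) / 2 = (2 ± √64) / 2
Solving: λ = -3, 5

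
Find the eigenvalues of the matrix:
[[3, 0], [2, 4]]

Characteristic equation: det(A - λI) = 0
λ² - (trace)λ + (det) = 0
trace = 3 + 4 = 7, det = (3)(4) - (0)(2) = 12
λ² - (7)λ + (12) = 0
λ = (7 ± √((7)² - 4·(12))) / 2 = (7 ± √1) / 2
Solving: λ = 3, 4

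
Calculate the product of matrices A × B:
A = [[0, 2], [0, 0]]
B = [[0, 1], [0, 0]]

Matrix multiplication:
C[0][0] = 0×0 + 2×0 = 0
C[0][1] = 0×1 + 2×0 = 0
C[1][0] = 0×0 + 0×0 = 0
C[1][1] = 0×1 + 0×0 = 0
Result: [[0, 0], [0, 0]]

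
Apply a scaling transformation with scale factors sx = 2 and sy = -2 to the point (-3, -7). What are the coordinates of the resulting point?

Scaling matrix:
[[2, 0], [0, -2]]
Result: (-3 × 2, -7 × -2) = (-6, 14)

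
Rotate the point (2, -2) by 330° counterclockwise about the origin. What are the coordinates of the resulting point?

Rotation matrix for 330°: [[cos 330°, -sin 330°], [sin 330°, cos 330°]] ≈ [[0.866025, 0.500000], [-0.500000, 0.866025]]
[[0.866025, 0.500000], [-0.500000, 0.866025]] × [2, -2]ᵀ ≈ [0.7321, -2.7321]ᵀ
Result: (0.7321, -2.7321)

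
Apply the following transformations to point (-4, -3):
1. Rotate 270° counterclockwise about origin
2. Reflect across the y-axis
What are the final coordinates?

Step 1: Rotate 270° → (-3, 4)
Step 2: Reflect across y-axis → (3, 4)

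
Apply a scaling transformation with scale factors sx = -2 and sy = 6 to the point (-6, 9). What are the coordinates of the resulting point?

Scaling matrix:
[[-2, 0], [0, 6]]
Result: (-6 × -2, 9 × 6) = (12, 54)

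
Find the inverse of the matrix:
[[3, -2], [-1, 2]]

For [[a,b],[c,d]], inverse = (1/det)·[[d,-b],[-c,a]]
det = (3)(2) - (-2)(-1) = 6 - 2 = 4
Inverse = (1/4)·[[2, 2], [1, 3]]
= [[1/2, 1/2], [1/4, 3/4]]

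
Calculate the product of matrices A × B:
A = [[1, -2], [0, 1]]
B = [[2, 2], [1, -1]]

Matrix multiplication:
C[0][0] = 1×2 + -2×1 = 0
C[0][1] = 1×2 + -2×-1 = 4
C[1][0] = 0×2 + 1×1 = 1
C[1][1] = 0×2 + 1×-1 = -1
Result: [[0, 4], [1, -1]]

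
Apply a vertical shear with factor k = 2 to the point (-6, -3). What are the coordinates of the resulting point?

Shear matrix for vertical shear with factor k = 2:
[[1, 0], [2, 1]]
Result: (-6, -3) → (-6, -15)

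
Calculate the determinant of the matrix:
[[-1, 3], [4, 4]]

For a 2×2 matrix [[a, b], [c, d]], det = ad - bc
det = (-1)(4) - (3)(4) = -4 - 12 = -16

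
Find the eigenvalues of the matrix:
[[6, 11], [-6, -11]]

Characteristic equation: det(A - λI) = 0
λ² - (trace)λ + (det) = 0
trace = 6 + -11 = -5, det = (6)(-11) - (11)(-6) = 0
λ² - (-5)λ + (0) = 0
λ = (-5 ± √((-5)² - 4·(0))) / 2 = (-5 ± √25) / 2
Solving: λ = -5, 0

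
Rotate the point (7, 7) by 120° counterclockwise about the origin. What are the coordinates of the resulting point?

Rotation matrix for 120°: [[cos 120°, -sin 120°], [sin 120°, cos 120°]] ≈ [[-0.500000, -0.866025], [0.866025, -0.500000]]
[[-0.500000, -0.866025], [0.866025, -0.500000]] × [7, 7]ᵀ ≈ [-9.5622, 2.5622]ᵀ
Result: (-9.5622, 2.5622)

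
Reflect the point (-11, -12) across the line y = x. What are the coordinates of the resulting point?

Reflection across line y = x: (-11, -12) → (-12, -11)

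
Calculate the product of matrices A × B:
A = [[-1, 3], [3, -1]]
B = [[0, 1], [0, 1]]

Matrix multiplication:
C[0][0] = -1×0 + 3×0 = 0
C[0][1] = -1×1 + 3×1 = 2
C[1][0] = 3×0 + -1×0 = 0
C[1][1] = 3×1 + -1×1 = 2
Result: [[0, 2], [0, 2]]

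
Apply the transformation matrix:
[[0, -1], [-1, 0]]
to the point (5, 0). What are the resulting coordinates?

Matrix multiplication:
[[0, -1], [-1, 0]] × [5, 0]ᵀ
= [(0)(5) + (-1)(0), (-1)(5) + (0)(0)]ᵀ
= [0, -5]ᵀ
Result: (0, -5)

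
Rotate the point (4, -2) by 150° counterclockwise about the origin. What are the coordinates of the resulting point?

Rotation matrix for 150°: [[cos 150°, -sin 150°], [sin 150°, cos 150°]] ≈ [[-0.866025, -0.500000], [0.500000, -0.866025]]
[[-0.866025, -0.500000], [0.500000, -0.866025]] × [4, -2]ᵀ ≈ [-2.4641, 3.7321]ᵀ
Result: (-2.4641, 3.7321)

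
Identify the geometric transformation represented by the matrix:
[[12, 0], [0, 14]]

This matrix represents: non-uniform scaling by sx = 12, sy = 14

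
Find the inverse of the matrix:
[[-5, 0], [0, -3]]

For [[a,b],[c,d]], inverse = (1/det)·[[d,-b],[-c,a]]
det = (-5)(-3) - (0)(0) = 15 - 0 = 15
Inverse = (1/15)·[[-3, 0], [0, -5]]
= [[-1/5, 0], [0, -1/3]]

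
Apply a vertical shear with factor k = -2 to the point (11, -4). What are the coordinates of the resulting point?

Shear matrix for vertical shear with factor k = -2:
[[1, 0], [-2, 1]]
Result: (11, -4) → (11, -26)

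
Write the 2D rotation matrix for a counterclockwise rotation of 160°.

Rotation matrix formula: [[cos θ, -sin θ], [sin θ, cos θ]]
For θ = 160°:
cos(160°) = -0.9397
sin(160°) = 0.3420
Result: [[-0.9397, -0.3420], [0.3420, -0.9397]]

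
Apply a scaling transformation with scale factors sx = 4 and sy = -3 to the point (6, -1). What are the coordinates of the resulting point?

Scaling matrix:
[[4, 0], [0, -3]]
Result: (6 × 4, -1 × -3) = (24, 3)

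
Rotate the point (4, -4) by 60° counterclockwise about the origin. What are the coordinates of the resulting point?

Rotation matrix for 60°: [[cos 60°, -sin 60°], [sin 60°, cos 60°]] ≈ [[0.500000, -0.866025], [0.866025, 0.500000]]
[[0.500000, -0.866025], [0.866025, 0.500000]] × [4, -4]ᵀ ≈ [5.4641, 1.4641]ᵀ
Result: (5.4641, 1.4641)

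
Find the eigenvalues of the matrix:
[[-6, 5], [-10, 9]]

Characteristic equation: det(A - λI) = 0
λ² - (trace)λ + (det) = 0
trace = -6 + 9 = 3, det = (-6)(9) - (5)(-10) = -4
λ² - (3)λ + (-4) = 0
λ = (3 ± √((3)² - 4·(-4))) / 2 = (3 ± √25) / 2
Solving: λ = -1, 4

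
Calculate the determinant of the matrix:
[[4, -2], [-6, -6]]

For a 2×2 matrix [[a, b], [c, d]], det = ad - bc
det = (4)(-6) - (-2)(-6) = -24 - 12 = -36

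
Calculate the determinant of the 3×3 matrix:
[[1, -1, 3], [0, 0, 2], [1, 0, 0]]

Expansion along first row:
det = 1·det([[0,2],[0,0]]) - -1·det([[0,2],[1,0]]) + 3·det([[0,0],[1,0]])
    = 1·(0·0 - 2·0) - -1·(0·0 - 2·1) + 3·(0·0 - 0·1)
    = 1·0 - -1·-2 + 3·0
    = 0 + -2 + 0 = -2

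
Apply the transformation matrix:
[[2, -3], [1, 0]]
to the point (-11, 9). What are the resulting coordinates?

Matrix multiplication:
[[2, -3], [1, 0]] × [-11, 9]ᵀ
= [(2)(-11) + (-3)(9), (1)(-11) + (0)(9)]ᵀ
= [-49, -11]ᵀ
Result: (-49, -11)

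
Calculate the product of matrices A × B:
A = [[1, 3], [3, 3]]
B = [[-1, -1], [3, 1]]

Matrix multiplication:
C[0][0] = 1×-1 + 3×3 = 8
C[0][1] = 1×-1 + 3×1 = 2
C[1][0] = 3×-1 + 3×3 = 6
C[1][1] = 3×-1 + 3×1 = 0
Result: [[8, 2], [6, 0]]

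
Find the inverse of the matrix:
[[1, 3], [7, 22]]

For [[a,b],[c,d]], inverse = (1/det)·[[d,-b],[-c,a]]
det = (1)(22) - (3)(7) = 22 - 21 = 1
Inverse = [[22, -3], [-7, 1]]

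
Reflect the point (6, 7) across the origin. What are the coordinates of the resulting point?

Reflection across origin: (6, 7) → (-6, -7)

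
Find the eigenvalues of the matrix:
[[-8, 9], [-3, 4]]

Characteristic equation: det(A - λI) = 0
λ² - (trace)λ + (det) = 0
trace = -8 + 4 = -4, det = (-8)(4) - (9)(-3) = -5
λ² - (-4)λ + (-5) = 0
λ = (-4 ± √((-4)² - 4·(-5))) / 2 = (-4 ± √36) / 2
Solving: λ = -5, 1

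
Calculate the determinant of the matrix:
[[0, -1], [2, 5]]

For a 2×2 matrix [[a, b], [c, d]], det = ad - bc
det = (0)(5) - (-1)(2) = 0 - -2 = 2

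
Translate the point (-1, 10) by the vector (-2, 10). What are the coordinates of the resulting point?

Translation by (-2, 10) (homogeneous matrix [[1, 0, -2], [0, 1, 10], [0, 0, 1]]):
x' = -1 + -2 = -3
y' = 10 + 10 = 20
Result: (-3, 20)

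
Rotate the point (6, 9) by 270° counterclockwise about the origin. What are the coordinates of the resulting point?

Rotation matrix for 270°: [[cos 270°, -sin 270°], [sin 270°, cos 270°]] = [[0, 1], [-1, 0]]
[[0, 1], [-1, 0]] × [6, 9]ᵀ = [9, -6]ᵀ
Result: (9, -6)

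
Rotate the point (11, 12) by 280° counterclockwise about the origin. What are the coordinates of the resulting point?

Rotation matrix for 280°: [[cos 280°, -sin 280°], [sin 280°, cos 280°]] ≈ [[0.173648, 0.984808], [-0.984808, 0.173648]]
[[0.173648, 0.984808], [-0.984808, 0.173648]] × [11, 12]ᵀ ≈ [13.7278, -8.7491]ᵀ
Result: (13.7278, -8.7491)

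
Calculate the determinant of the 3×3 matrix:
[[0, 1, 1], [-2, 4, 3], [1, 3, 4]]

Expansion along first row:
det = 0·det([[4,3],[3,4]]) - 1·det([[-2,3],[1,4]]) + 1·det([[-2,4],[1,3]])
    = 0·(4·4 - 3·3) - 1·(-2·4 - 3·1) + 1·(-2·3 - 4·1)
    = 0·7 - 1·-11 + 1·-10
    = 0 + 11 + -10 = 1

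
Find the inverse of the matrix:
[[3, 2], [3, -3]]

For [[a,b],[c,d]], inverse = (1/det)·[[d,-b],[-c,a]]
det = (3)(-3) - (2)(3) = -9 - 6 = -15
Inverse = (1/-15)·[[-3, -2], [-3, 3]]
= [[1/5, 2/15], [1/5, -1/5]]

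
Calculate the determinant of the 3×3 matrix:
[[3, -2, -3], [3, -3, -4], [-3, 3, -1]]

Expansion along first row:
det = 3·det([[-3,-4],[3,-1]]) - -2·det([[3,-4],[-3,-1]]) + -3·det([[3,-3],[-3,3]])
    = 3·(-3·-1 - -4·3) - -2·(3·-1 - -4·-3) + -3·(3·3 - -3·-3)
    = 3·15 - -2·-15 + -3·0
    = 45 + -30 + 0 = 15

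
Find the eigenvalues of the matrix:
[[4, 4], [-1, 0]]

Characteristic equation: det(A - λI) = 0
λ² - (trace)λ + (det) = 0
trace = 4 + 0 = 4, det = (4)(0) - (4)(-1) = 4
λ² - (4)λ + (4) = 0
λ = (4 ± √((4)² - 4·(4))) / 2 = (4 ± √0) / 2
Solving: λ = 2, 2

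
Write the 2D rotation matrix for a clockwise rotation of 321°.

Rotation matrix formula: [[cos θ, -sin θ], [sin θ, cos θ]]
A clockwise rotation by 321° is equivalent to a counterclockwise rotation by -321°.
For θ = -321°:
cos(-321°) = 0.7771
sin(-321°) = 0.6293
Result: [[0.7771, -0.6293], [0.6293, 0.7771]]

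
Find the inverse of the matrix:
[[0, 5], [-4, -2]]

For [[a,b],[c,d]], inverse = (1/det)·[[d,-b],[-c,a]]
det = (0)(-2) - (5)(-4) = 0 - -20 = 20
Inverse = (1/20)·[[-2, -5], [4, 0]]
= [[-1/10, -1/4], [1/5, 0]]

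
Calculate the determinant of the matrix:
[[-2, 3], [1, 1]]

For a 2×2 matrix [[a, b], [c, d]], det = ad - bc
det = (-2)(1) - (3)(1) = -2 - 3 = -5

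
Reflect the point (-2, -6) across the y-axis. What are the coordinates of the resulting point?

Reflection across y-axis: (-2, -6) → (2, -6)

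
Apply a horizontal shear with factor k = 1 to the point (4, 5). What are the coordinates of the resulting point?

Shear matrix for horizontal shear with factor k = 1:
[[1, 1], [0, 1]]
Result: (4, 5) → (9, 5)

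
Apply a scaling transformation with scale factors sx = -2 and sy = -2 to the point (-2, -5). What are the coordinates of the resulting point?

Scaling matrix:
[[-2, 0], [0, -2]]
Result: (-2 × -2, -5 × -2) = (4, 10)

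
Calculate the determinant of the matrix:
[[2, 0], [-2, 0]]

For a 2×2 matrix [[a, b], [c, d]], det = ad - bc
det = (2)(0) - (0)(-2) = 0 - 0 = 0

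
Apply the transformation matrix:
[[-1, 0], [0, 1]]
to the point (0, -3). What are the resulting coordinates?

Matrix multiplication:
[[-1, 0], [0, 1]] × [0, -3]ᵀ
= [(-1)(0) + (0)(-3), (0)(0) + (1)(-3)]ᵀ
= [0, -3]ᵀ
Result: (0, -3)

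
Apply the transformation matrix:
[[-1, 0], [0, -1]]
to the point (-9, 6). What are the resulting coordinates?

Matrix multiplication:
[[-1, 0], [0, -1]] × [-9, 6]ᵀ
= [(-1)(-9) + (0)(6), (0)(-9) + (-1)(6)]ᵀ
= [9, -6]ᵀ
Result: (9, -6)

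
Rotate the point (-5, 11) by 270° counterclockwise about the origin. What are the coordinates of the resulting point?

Rotation matrix for 270°: [[cos 270°, -sin 270°], [sin 270°, cos 270°]] = [[0, 1], [-1, 0]]
[[0, 1], [-1, 0]] × [-5, 11]ᵀ = [11, 5]ᵀ
Result: (11, 5)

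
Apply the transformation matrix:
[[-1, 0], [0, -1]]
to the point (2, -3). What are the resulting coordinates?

Matrix multiplication:
[[-1, 0], [0, -1]] × [2, -3]ᵀ
= [(-1)(2) + (0)(-3), (0)(2) + (-1)(-3)]ᵀ
= [-2, 3]ᵀ
Result: (-2, 3)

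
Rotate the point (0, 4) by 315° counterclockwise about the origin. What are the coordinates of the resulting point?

Rotation matrix for 315°: [[cos 315°, -sin 315°], [sin 315°, cos 315°]] ≈ [[0.707107, 0.707107], [-0.707107, 0.707107]]
[[0.707107, 0.707107], [-0.707107, 0.707107]] × [0, 4]ᵀ ≈ [2.8284, 2.8284]ᵀ
Result: (2.8284, 2.8284)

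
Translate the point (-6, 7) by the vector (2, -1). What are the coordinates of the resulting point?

Translation by (2, -1) (homogeneous matrix [[1, 0, 2], [0, 1, -1], [0, 0, 1]]):
x' = -6 + 2 = -4
y' = 7 + -1 = 6
Result: (-4, 6)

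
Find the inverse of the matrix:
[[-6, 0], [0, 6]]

For [[a,b],[c,d]], inverse = (1/det)·[[d,-b],[-c,a]]
det = (-6)(6) - (0)(0) = -36 - 0 = -36
Inverse = (1/-36)·[[6, 0], [0, -6]]
= [[-1/6, 0], [0, 1/6]]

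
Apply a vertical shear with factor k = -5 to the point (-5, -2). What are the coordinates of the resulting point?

Shear matrix for vertical shear with factor k = -5:
[[1, 0], [-5, 1]]
Result: (-5, -2) → (-5, 23)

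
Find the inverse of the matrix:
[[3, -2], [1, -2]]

For [[a,b],[c,d]], inverse = (1/det)·[[d,-b],[-c,a]]
det = (3)(-2) - (-2)(1) = -6 - -2 = -4
Inverse = (1/-4)·[[-2, 2], [-1, 3]]
= [[1/2, -1/2], [1/4, -3/4]]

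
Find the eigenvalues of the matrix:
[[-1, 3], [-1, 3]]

Characteristic equation: det(A - λI) = 0
λ² - (trace)λ + (det) = 0
trace = -1 + 3 = 2, det = (-1)(3) - (3)(-1) = 0
λ² - (2)λ + (0) = 0
λ = (2 ± √((2)² - 4·(0))) / 2 = (2 ± √4) / 2
Solving: λ = 0, 2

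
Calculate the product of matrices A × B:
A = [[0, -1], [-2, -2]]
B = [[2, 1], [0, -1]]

Matrix multiplication:
C[0][0] = 0×2 + -1×0 = 0
C[0][1] = 0×1 + -1×-1 = 1
C[1][0] = -2×2 + -2×0 = -4
C[1][1] = -2×1 + -2×-1 = 0
Result: [[0, 1], [-4, 0]]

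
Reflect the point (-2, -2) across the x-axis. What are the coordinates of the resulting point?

Reflection across x-axis: (-2, -2) → (-2, 2)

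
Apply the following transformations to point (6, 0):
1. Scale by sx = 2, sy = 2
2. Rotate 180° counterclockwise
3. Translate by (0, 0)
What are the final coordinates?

Step 1: Scale → (12, 0)
Step 2: Rotate 180° → (-12, 0)
Step 3: Translate → (-12, 0)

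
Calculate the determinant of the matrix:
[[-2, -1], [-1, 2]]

For a 2×2 matrix [[a, b], [c, d]], det = ad - bc
det = (-2)(2) - (-1)(-1) = -4 - 1 = -5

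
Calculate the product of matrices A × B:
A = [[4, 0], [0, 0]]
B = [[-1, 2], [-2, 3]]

Matrix multiplication:
C[0][0] = 4×-1 + 0×-2 = -4
C[0][1] = 4×2 + 0×3 = 8
C[1][0] = 0×-1 + 0×-2 = 0
C[1][1] = 0×2 + 0×3 = 0
Result: [[-4, 8], [0, 0]]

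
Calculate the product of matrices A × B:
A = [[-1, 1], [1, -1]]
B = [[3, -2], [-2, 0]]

Matrix multiplication:
C[0][0] = -1×3 + 1×-2 = -5
C[0][1] = -1×-2 + 1×0 = 2
C[1][0] = 1×3 + -1×-2 = 5
C[1][1] = 1×-2 + -1×0 = -2
Result: [[-5, 2], [5, -2]]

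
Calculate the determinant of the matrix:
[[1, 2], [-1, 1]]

For a 2×2 matrix [[a, b], [c, d]], det = ad - bc
det = (1)(1) - (2)(-1) = 1 - -2 = 3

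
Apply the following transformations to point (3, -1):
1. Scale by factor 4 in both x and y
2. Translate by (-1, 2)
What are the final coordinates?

Step 1: Scale (3, -1) by 4 → (12, -4)
Step 2: Translate by (-1, 2) → (11, -2)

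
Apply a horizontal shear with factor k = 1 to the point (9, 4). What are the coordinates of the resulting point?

Shear matrix for horizontal shear with factor k = 1:
[[1, 1], [0, 1]]
Result: (9, 4) → (13, 4)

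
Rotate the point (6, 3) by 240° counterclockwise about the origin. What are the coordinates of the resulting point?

Rotation matrix for 240°: [[cos 240°, -sin 240°], [sin 240°, cos 240°]] ≈ [[-0.500000, 0.866025], [-0.866025, -0.500000]]
[[-0.500000, 0.866025], [-0.866025, -0.500000]] × [6, 3]ᵀ ≈ [-0.4019, -6.6962]ᵀ
Result: (-0.4019, -6.6962)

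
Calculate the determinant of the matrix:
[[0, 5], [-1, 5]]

For a 2×2 matrix [[a, b], [c, d]], det = ad - bc
det = (0)(5) - (5)(-1) = 0 - -5 = 5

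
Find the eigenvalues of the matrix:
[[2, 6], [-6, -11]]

Characteristic equation: det(A - λI) = 0
λ² - (trace)λ + (det) = 0
trace = 2 + -11 = -9, det = (2)(-11) - (6)(-6) = 14
λ² - (-9)λ + (14) = 0
λ = (-9 ± √((-9)² - 4·(14))) / 2 = (-9 ± √25) / 2
Solving: λ = -7, -2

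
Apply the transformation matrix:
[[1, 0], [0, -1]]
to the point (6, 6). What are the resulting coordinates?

Matrix multiplication:
[[1, 0], [0, -1]] × [6, 6]ᵀ
= [(1)(6) + (0)(6), (0)(6) + (-1)(6)]ᵀ
= [6, -6]ᵀ
Result: (6, -6)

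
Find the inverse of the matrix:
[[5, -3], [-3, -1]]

For [[a,b],[c,d]], inverse = (1/det)·[[d,-b],[-c,a]]
det = (5)(-1) - (-3)(-3) = -5 - 9 = -14
Inverse = (1/-14)·[[-1, 3], [3, 5]]
= [[1/14, -3/14], [-3/14, -5/14]]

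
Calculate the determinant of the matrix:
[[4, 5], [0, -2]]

For a 2×2 matrix [[a, b], [c, d]], det = ad - bc
det = (4)(-2) - (5)(0) = -8 - 0 = -8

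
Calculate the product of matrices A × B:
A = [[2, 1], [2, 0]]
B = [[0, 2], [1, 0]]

Matrix multiplication:
C[0][0] = 2×0 + 1×1 = 1
C[0][1] = 2×2 + 1×0 = 4
C[1][0] = 2×0 + 0×1 = 0
C[1][1] = 2×2 + 0×0 = 4
Result: [[1, 4], [0, 4]]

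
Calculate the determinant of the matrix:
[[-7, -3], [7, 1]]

For a 2×2 matrix [[a, b], [c, d]], det = ad - bc
det = (-7)(1) - (-3)(7) = -7 - -21 = 14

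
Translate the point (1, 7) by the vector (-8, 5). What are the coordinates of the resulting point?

Translation by (-8, 5) (homogeneous matrix [[1, 0, -8], [0, 1, 5], [0, 0, 1]]):
x' = 1 + -8 = -7
y' = 7 + 5 = 12
Result: (-7, 12)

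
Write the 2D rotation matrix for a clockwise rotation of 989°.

Rotation matrix formula: [[cos θ, -sin θ], [sin θ, cos θ]]
A clockwise rotation by 989° is equivalent to a counterclockwise rotation by -989°.
For θ = -989°:
cos(-989°) = -0.0175
sin(-989°) = 0.9998
Result: [[-0.0175, -0.9998], [0.9998, -0.0175]]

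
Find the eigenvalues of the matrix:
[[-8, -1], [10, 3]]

Characteristic equation: det(A - λI) = 0
λ² - (trace)λ + (det) = 0
trace = -8 + 3 = -5, det = (-8)(3) - (-1)(10) = -14
λ² - (-5)λ + (-14) = 0
λ = (-5 ± √((-5)² - 4·(-14))) / 2 = (-5 ± √81) / 2
Solving: λ = -7, 2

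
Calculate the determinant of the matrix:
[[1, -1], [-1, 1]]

For a 2×2 matrix [[a, b], [c, d]], det = ad - bc
det = (1)(1) - (-1)(-1) = 1 - 1 = 0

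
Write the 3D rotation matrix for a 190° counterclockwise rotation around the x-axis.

Rotation matrix for counterclockwise 190° around x-axis:
cos(190°) = -0.9848, sin(190°) = -0.1736
Result: [[1, 0, 0], [0, -0.9848, 0.1736], [0, -0.1736, -0.9848]]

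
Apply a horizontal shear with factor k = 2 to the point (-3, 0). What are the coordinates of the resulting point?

Shear matrix for horizontal shear with factor k = 2:
[[1, 2], [0, 1]]
Result: (-3, 0) → (-3, 0)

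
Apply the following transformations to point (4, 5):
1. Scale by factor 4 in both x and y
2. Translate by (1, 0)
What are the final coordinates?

Step 1: Scale (4, 5) by 4 → (16, 20)
Step 2: Translate by (1, 0) → (17, 20)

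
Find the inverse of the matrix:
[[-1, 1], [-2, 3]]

For [[a,b],[c,d]], inverse = (1/det)·[[d,-b],[-c,a]]
det = (-1)(3) - (1)(-2) = -3 - -2 = -1
Inverse = (1/-1)·[[3, -1], [2, -1]]
= [[-3, 1], [-2, 1]]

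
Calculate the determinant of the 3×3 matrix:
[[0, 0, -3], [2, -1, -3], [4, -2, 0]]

Expansion along first row:
det = 0·det([[-1,-3],[-2,0]]) - 0·det([[2,-3],[4,0]]) + -3·det([[2,-1],[4,-2]])
    = 0·(-1·0 - -3·-2) - 0·(2·0 - -3·4) + -3·(2·-2 - -1·4)
    = 0·-6 - 0·12 + -3·0
    = 0 + 0 + 0 = 0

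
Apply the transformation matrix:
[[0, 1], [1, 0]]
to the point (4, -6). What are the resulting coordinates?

Matrix multiplication:
[[0, 1], [1, 0]] × [4, -6]ᵀ
= [(0)(4) + (1)(-6), (1)(4) + (0)(-6)]ᵀ
= [-6, 4]ᵀ
Result: (-6, 4)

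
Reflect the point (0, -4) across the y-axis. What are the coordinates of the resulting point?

Reflection across y-axis: (0, -4) → (0, -4)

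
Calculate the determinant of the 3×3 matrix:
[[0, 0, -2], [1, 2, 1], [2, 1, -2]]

Expansion along first row:
det = 0·det([[2,1],[1,-2]]) - 0·det([[1,1],[2,-2]]) + -2·det([[1,2],[2,1]])
    = 0·(2·-2 - 1·1) - 0·(1·-2 - 1·2) + -2·(1·1 - 2·2)
    = 0·-5 - 0·-4 + -2·-3
    = 0 + 0 + 6 = 6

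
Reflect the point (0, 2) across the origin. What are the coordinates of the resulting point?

Reflection across origin: (0, 2) → (0, -2)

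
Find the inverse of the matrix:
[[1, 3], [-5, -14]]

For [[a,b],[c,d]], inverse = (1/det)·[[d,-b],[-c,a]]
det = (1)(-14) - (3)(-5) = -14 - -15 = 1
Inverse = [[-14, -3], [5, 1]]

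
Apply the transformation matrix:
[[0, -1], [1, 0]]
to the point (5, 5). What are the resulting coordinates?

Matrix multiplication:
[[0, -1], [1, 0]] × [5, 5]ᵀ
= [(0)(5) + (-1)(5), (1)(5) + (0)(5)]ᵀ
= [-5, 5]ᵀ
Result: (-5, 5)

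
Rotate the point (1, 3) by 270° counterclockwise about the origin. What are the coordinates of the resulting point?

Rotation matrix for 270°: [[cos 270°, -sin 270°], [sin 270°, cos 270°]] = [[0, 1], [-1, 0]]
[[0, 1], [-1, 0]] × [1, 3]ᵀ = [3, -1]ᵀ
Result: (3, -1)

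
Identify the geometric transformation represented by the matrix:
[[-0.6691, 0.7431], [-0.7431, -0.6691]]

This matrix represents: rotation by 228° counterclockwise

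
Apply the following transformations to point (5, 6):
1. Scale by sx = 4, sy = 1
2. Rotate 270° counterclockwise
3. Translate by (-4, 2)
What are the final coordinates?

Step 1: Scale → (20, 6)
Step 2: Rotate 270° → (6, -20)
Step 3: Translate → (2, -18)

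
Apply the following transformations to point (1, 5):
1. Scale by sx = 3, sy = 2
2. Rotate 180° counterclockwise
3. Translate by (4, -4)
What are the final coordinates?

Step 1: Scale → (3, 10)
Step 2: Rotate 180° → (-3, -10)
Step 3: Translate → (1, -14)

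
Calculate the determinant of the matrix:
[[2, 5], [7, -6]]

For a 2×2 matrix [[a, b], [c, d]], det = ad - bc
det = (2)(-6) - (5)(7) = -12 - 35 = -47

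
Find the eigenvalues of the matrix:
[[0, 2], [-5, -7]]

Characteristic equation: det(A - λI) = 0
λ² - (trace)λ + (det) = 0
trace = 0 + -7 = -7, det = (0)(-7) - (2)(-5) = 10
λ² - (-7)λ + (10) = 0
λ = (-7 ± √((-7)² - 4·(10))) / 2 = (-7 ± √9) / 2
Solving: λ = -5, -2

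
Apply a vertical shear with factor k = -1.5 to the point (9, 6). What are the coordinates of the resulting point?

Shear matrix for vertical shear with factor k = -1.5:
[[1, 0], [-1.50, 1]]
Result: (9, 6) → (9, -7.5)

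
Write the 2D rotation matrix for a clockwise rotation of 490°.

Rotation matrix formula: [[cos θ, -sin θ], [sin θ, cos θ]]
A clockwise rotation by 490° is equivalent to a counterclockwise rotation by -490°.
For θ = -490°:
cos(-490°) = -0.6428
sin(-490°) = -0.7660
Result: [[-0.6428, 0.7660], [-0.7660, -0.6428]]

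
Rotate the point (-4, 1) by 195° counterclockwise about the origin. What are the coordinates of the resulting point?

Rotation matrix for 195°: [[cos 195°, -sin 195°], [sin 195°, cos 195°]] ≈ [[-0.965926, 0.258819], [-0.258819, -0.965926]]
[[-0.965926, 0.258819], [-0.258819, -0.965926]] × [-4, 1]ᵀ ≈ [4.1225, 0.0694]ᵀ
Result: (4.1225, 0.0694)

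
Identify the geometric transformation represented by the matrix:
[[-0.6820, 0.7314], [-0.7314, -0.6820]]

This matrix represents: rotation by 227° counterclockwise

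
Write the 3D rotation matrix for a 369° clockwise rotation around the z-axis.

Rotation matrix for clockwise 369° around z-axis:
A clockwise rotation by 369° is a counterclockwise rotation by -369°.
cos(-369°) = 0.9877, sin(-369°) = -0.1564
Result: [[0.9877, 0.1564, 0], [-0.1564, 0.9877, 0], [0, 0, 1]]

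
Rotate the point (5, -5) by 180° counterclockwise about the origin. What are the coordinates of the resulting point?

Rotation matrix for 180°: [[cos 180°, -sin 180°], [sin 180°, cos 180°]] = [[-1, 0], [0, -1]]
[[-1, 0], [0, -1]] × [5, -5]ᵀ = [-5, 5]ᵀ
Result: (-5, 5)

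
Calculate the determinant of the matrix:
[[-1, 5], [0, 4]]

For a 2×2 matrix [[a, b], [c, d]], det = ad - bc
det = (-1)(4) - (5)(0) = -4 - 0 = -4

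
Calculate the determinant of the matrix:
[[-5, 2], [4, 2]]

For a 2×2 matrix [[a, b], [c, d]], det = ad - bc
det = (-5)(2) - (2)(4) = -10 - 8 = -18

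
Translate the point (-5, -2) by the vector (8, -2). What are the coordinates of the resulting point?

Translation by (8, -2) (homogeneous matrix [[1, 0, 8], [0, 1, -2], [0, 0, 1]]):
x' = -5 + 8 = 3
y' = -2 + -2 = -4
Result: (3, -4)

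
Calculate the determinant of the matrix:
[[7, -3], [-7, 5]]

For a 2×2 matrix [[a, b], [c, d]], det = ad - bc
det = (7)(5) - (-3)(-7) = 35 - 21 = 14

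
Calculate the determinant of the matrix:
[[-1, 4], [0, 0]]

For a 2×2 matrix [[a, b], [c, d]], det = ad - bc
det = (-1)(0) - (4)(0) = 0 - 0 = 0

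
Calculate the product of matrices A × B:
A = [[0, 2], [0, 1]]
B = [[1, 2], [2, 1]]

Matrix multiplication:
C[0][0] = 0×1 + 2×2 = 4
C[0][1] = 0×2 + 2×1 = 2
C[1][0] = 0×1 + 1×2 = 2
C[1][1] = 0×2 + 1×1 = 1
Result: [[4, 2], [2, 1]]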